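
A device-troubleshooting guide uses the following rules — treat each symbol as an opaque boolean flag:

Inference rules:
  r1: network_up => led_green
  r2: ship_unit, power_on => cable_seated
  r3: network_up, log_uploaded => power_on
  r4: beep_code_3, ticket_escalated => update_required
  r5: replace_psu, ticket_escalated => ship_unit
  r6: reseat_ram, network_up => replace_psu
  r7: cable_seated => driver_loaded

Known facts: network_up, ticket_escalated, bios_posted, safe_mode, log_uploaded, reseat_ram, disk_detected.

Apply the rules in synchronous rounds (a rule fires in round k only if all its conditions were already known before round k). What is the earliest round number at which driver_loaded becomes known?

[1] r1 [network_up => led_green]; r3 [network_up, log_uploaded => power_on]; r6 [reseat_ram, network_up => replace_psu]. ⇒ new: led_green, power_on, replace_psu.
[2] r5 [replace_psu, ticket_escalated => ship_unit]. ⇒ new: ship_unit.
[3] r2 [ship_unit, power_on => cable_seated]. ⇒ new: cable_seated.
[4] r7 [cable_seated => driver_loaded]. ⇒ new: driver_loaded.
driver_loaded first appears in round 4.

4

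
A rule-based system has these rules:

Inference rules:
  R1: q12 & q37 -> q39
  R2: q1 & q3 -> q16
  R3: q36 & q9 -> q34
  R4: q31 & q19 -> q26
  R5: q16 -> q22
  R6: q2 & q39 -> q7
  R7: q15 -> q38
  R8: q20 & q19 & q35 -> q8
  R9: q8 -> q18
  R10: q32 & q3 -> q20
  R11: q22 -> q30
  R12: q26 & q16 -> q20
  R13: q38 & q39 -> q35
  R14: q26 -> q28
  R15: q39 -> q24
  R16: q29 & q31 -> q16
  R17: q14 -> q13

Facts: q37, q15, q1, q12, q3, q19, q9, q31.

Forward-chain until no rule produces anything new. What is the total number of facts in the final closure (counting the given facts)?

Round 1: R1 [q12 & q37 -> q39]; R2 [q1 & q3 -> q16]; R4 [q31 & q19 -> q26]; R7 [q15 -> q38]. Adds q39, q16, q26, q38.
Round 2: R5 [q16 -> q22]; R12 [q26 & q16 -> q20]; R13 [q38 & q39 -> q35]; R14 [q26 -> q28]; R15 [q39 -> q24]. Adds q22, q20, q35, q28, q24.
Round 3: R8 [q20 & q19 & q35 -> q8]; R11 [q22 -> q30]. Adds q8, q30.
Round 4: R9 [q8 -> q18]. Adds q18.
Closure: {q1, q12, q15, q16, q18, q19, q20, q22, q24, q26, q28, q3, q30, q31, q35, q37, q38, q39, q8, q9} — 20 facts.

20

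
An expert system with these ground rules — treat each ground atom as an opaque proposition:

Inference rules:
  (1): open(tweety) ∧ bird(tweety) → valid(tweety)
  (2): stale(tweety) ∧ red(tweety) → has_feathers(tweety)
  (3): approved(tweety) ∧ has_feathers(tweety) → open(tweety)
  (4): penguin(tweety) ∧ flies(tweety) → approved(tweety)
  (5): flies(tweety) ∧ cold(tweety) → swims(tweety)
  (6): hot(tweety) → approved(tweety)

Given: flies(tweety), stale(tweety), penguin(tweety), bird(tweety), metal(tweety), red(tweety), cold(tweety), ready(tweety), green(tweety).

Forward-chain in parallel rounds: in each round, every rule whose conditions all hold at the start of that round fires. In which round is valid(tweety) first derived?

3

Round 1: (2) [stale(tweety) ∧ red(tweety) → has_feathers(tweety)]; (4) [penguin(tweety) ∧ flies(tweety) → approved(tweety)]; (5) [flies(tweety) ∧ cold(tweety) → swims(tweety)]. New: has_feathers(tweety), approved(tweety), swims(tweety).
Round 2: (3) [approved(tweety) ∧ has_feathers(tweety) → open(tweety)]. New: open(tweety).
Round 3: (1) [open(tweety) ∧ bird(tweety) → valid(tweety)]. New: valid(tweety).
valid(tweety) first appears in round 3.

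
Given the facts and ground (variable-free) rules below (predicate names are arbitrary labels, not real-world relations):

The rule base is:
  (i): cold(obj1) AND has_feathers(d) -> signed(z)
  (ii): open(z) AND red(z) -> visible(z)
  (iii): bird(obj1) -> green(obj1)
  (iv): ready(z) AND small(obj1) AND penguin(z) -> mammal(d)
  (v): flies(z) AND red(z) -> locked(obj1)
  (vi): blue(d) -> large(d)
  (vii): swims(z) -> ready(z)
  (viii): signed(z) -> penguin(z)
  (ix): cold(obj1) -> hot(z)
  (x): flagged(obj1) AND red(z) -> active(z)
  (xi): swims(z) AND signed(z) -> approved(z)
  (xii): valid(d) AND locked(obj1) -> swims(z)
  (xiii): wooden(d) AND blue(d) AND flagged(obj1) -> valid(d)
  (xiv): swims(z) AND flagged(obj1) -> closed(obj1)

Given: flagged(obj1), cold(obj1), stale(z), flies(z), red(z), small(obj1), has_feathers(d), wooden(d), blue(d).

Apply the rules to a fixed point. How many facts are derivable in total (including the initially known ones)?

21

Round 1: (i) [cold(obj1) AND has_feathers(d) -> signed(z)]; (v) [flies(z) AND red(z) -> locked(obj1)]; (vi) [blue(d) -> large(d)]; (ix) [cold(obj1) -> hot(z)]; (x) [flagged(obj1) AND red(z) -> active(z)]; (xiii) [wooden(d) AND blue(d) AND flagged(obj1) -> valid(d)]. Adds signed(z), locked(obj1), large(d), hot(z), active(z), valid(d).
Round 2: (viii) [signed(z) -> penguin(z)]; (xii) [valid(d) AND locked(obj1) -> swims(z)]. Adds penguin(z), swims(z).
Round 3: (vii) [swims(z) -> ready(z)]; (xi) [swims(z) AND signed(z) -> approved(z)]; (xiv) [swims(z) AND flagged(obj1) -> closed(obj1)]. Adds ready(z), approved(z), closed(obj1).
Round 4: (iv) [ready(z) AND small(obj1) AND penguin(z) -> mammal(d)]. Adds mammal(d).
Closure: {active(z), approved(z), blue(d), closed(obj1), cold(obj1), flagged(obj1), flies(z), has_feathers(d), hot(z), large(d), locked(obj1), mammal(d), penguin(z), ready(z), red(z), signed(z), small(obj1), stale(z), swims(z), valid(d), wooden(d)} — 21 facts.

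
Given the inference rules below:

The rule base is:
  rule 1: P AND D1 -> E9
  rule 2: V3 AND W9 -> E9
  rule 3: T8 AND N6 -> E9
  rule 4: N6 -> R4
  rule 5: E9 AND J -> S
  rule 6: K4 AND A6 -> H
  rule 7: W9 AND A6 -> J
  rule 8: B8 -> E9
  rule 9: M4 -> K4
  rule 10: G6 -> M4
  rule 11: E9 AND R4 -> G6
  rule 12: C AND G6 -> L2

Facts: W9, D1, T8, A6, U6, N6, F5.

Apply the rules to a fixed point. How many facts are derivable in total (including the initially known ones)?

Round 1 — rule 3, rule 4, rule 7, derive E9, R4, J.
Round 2 — rule 5, rule 11, derive S, G6.
Round 3 — rule 10, derive M4.
Round 4 — rule 9, derive K4.
Round 5 — rule 6, derive H.
Closure: {A6, D1, E9, F5, G6, H, J, K4, M4, N6, R4, S, T8, U6, W9} — 15 facts.

15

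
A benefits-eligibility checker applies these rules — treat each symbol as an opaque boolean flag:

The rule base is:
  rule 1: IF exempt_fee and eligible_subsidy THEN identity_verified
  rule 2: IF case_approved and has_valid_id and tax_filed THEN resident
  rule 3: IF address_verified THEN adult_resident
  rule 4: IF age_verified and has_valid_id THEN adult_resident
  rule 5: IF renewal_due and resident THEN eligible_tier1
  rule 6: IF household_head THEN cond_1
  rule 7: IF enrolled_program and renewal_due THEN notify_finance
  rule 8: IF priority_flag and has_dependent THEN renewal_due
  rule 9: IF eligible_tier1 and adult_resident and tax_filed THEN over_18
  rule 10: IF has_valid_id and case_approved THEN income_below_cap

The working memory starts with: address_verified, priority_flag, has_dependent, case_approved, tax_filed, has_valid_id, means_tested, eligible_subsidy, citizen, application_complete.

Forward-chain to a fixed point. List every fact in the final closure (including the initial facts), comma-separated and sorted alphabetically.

[1] rule 2 [IF case_approved and has_valid_id and tax_filed THEN resident]; rule 3 [IF address_verified THEN adult_resident]; rule 8 [IF priority_flag and has_dependent THEN renewal_due]; rule 10 [IF has_valid_id and case_approved THEN income_below_cap]. ⇒ new: resident, adult_resident, renewal_due, income_below_cap.
[2] rule 5 [IF renewal_due and resident THEN eligible_tier1]. ⇒ new: eligible_tier1.
[3] rule 9 [IF eligible_tier1 and adult_resident and tax_filed THEN over_18]. ⇒ new: over_18.

address_verified, adult_resident, application_complete, case_approved, citizen, eligible_subsidy, eligible_tier1, has_dependent, has_valid_id, income_below_cap, means_tested, over_18, priority_flag, renewal_due, resident, tax_filed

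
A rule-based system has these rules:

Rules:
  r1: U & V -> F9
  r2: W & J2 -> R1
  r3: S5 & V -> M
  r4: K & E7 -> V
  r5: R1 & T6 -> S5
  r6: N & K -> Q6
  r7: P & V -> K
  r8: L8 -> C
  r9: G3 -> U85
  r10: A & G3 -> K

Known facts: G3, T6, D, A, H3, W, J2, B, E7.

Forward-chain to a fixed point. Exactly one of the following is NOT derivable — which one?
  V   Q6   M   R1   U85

Q6

Round 1: r2 [W & J2 -> R1]; r9 [G3 -> U85]; r10 [A & G3 -> K]. Adds R1, U85, K.
Round 2: r4 [K & E7 -> V]; r5 [R1 & T6 -> S5]. Adds V, S5.
Round 3: r3 [S5 & V -> M]. Adds M.
Derived: U85 (round 1), M (round 3), V (round 2), R1 (round 1). Q6 never appears in any round.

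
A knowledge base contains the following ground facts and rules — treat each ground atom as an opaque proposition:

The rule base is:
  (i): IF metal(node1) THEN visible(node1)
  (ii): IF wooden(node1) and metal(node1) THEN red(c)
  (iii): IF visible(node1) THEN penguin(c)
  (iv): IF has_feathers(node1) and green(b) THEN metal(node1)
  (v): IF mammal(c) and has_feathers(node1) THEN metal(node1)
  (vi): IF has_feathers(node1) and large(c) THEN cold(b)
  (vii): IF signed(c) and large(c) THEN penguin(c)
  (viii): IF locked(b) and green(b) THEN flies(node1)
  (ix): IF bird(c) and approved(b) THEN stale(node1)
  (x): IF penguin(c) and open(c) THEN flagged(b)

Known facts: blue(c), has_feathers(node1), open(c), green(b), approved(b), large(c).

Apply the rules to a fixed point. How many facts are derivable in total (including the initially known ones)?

11

Round 1 — (iv), (vi), derive metal(node1), cold(b).
Round 2 — (i), derive visible(node1).
Round 3 — (iii), derive penguin(c).
Round 4 — (x), derive flagged(b).
Closure: {approved(b), blue(c), cold(b), flagged(b), green(b), has_feathers(node1), large(c), metal(node1), open(c), penguin(c), visible(node1)} — 11 facts.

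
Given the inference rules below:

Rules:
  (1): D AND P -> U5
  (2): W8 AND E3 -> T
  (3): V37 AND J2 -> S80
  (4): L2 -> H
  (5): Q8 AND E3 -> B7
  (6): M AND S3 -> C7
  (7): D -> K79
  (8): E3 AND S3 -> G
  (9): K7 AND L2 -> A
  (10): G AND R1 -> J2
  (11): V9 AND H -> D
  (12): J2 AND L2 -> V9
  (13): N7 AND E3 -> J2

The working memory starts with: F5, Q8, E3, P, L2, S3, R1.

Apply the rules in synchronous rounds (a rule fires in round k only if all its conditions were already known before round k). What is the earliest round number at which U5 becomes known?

[1] (4) [L2 -> H]; (5) [Q8 AND E3 -> B7]; (8) [E3 AND S3 -> G]. ⇒ new: H, B7, G.
[2] (10) [G AND R1 -> J2]. ⇒ new: J2.
[3] (12) [J2 AND L2 -> V9]. ⇒ new: V9.
[4] (11) [V9 AND H -> D]. ⇒ new: D.
[5] (1) [D AND P -> U5]; (7) [D -> K79]. ⇒ new: U5, K79.
U5 first appears in round 5.

5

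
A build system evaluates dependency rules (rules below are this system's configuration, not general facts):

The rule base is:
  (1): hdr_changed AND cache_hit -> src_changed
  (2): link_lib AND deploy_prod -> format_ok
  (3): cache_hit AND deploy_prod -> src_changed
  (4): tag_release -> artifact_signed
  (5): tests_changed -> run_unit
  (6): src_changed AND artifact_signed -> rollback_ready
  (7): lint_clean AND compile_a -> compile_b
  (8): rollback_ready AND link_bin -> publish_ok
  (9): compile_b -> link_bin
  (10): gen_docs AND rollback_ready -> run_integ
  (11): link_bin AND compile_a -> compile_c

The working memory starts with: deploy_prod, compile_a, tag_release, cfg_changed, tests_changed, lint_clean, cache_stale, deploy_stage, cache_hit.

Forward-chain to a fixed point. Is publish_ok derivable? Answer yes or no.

yes

[1] (3) [cache_hit AND deploy_prod -> src_changed]; (4) [tag_release -> artifact_signed]; (5) [tests_changed -> run_unit]; (7) [lint_clean AND compile_a -> compile_b]. ⇒ new: src_changed, artifact_signed, run_unit, compile_b.
[2] (6) [src_changed AND artifact_signed -> rollback_ready]; (9) [compile_b -> link_bin]. ⇒ new: rollback_ready, link_bin.
[3] (8) [rollback_ready AND link_bin -> publish_ok]; (11) [link_bin AND compile_a -> compile_c]. ⇒ new: publish_ok, compile_c.
publish_ok appears in round 3, so it is derivable.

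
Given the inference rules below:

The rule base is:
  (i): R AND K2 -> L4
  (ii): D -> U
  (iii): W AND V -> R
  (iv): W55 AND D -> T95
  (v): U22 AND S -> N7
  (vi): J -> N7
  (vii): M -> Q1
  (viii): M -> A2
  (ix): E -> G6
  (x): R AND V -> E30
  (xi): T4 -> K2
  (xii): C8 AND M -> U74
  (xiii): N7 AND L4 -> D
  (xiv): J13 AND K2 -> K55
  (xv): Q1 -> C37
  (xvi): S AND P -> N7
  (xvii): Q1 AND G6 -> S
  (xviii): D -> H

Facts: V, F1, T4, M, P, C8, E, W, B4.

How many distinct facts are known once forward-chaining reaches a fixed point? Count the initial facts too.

23

Round 1 — (iii), (vii), (viii), (ix), (xi), (xii), derive R, Q1, A2, G6, K2, U74.
Round 2 — (i), (x), (xv), (xvii), derive L4, E30, C37, S.
Round 3 — (xvi), derive N7.
Round 4 — (xiii), derive D.
Round 5 — (ii), (xviii), derive U, H.
Closure: {A2, B4, C37, C8, D, E, E30, F1, G6, H, K2, L4, M, N7, P, Q1, R, S, T4, U, U74, V, W} — 23 facts.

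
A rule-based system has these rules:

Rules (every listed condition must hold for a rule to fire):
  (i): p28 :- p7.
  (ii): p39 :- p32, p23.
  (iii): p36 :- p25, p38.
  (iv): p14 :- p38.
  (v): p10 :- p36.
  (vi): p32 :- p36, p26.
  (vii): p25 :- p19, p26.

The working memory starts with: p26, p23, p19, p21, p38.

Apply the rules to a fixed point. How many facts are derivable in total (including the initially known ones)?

Round 1 — (iv), (vii), derive p14, p25.
Round 2 — (iii), derive p36.
Round 3 — (v), (vi), derive p10, p32.
Round 4 — (ii), derive p39.
Closure: {p10, p14, p19, p21, p23, p25, p26, p32, p36, p38, p39} — 11 facts.

11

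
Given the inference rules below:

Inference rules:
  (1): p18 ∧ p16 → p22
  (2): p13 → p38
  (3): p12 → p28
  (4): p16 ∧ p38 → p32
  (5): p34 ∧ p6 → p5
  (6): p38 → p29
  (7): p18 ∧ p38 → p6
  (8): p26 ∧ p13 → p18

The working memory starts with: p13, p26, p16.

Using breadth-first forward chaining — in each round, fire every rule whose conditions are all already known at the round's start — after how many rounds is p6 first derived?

2

Round 1 fires (2), (8), giving p38, p18.
Round 2 fires (1), (4), (6), (7), giving p22, p32, p29, p6.
p6 first appears in round 2.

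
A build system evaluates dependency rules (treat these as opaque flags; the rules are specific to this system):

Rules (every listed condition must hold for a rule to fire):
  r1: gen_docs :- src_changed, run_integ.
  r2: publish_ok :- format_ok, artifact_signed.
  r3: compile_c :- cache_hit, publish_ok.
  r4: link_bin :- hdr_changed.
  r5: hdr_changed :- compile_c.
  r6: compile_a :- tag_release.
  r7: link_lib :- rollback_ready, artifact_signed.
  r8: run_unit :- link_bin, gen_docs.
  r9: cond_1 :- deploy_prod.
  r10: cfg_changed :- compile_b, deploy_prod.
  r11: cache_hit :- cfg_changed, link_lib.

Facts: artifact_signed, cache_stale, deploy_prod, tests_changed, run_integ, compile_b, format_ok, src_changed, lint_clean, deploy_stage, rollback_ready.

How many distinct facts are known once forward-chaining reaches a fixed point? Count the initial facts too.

Round 1 fires r1, r2, r7, r9, r10, giving gen_docs, publish_ok, link_lib, cond_1, cfg_changed.
Round 2 fires r11, giving cache_hit.
Round 3 fires r3, giving compile_c.
Round 4 fires r5, giving hdr_changed.
Round 5 fires r4, giving link_bin.
Round 6 fires r8, giving run_unit.
Closure: {artifact_signed, cache_hit, cache_stale, cfg_changed, compile_b, compile_c, cond_1, deploy_prod, deploy_stage, format_ok, gen_docs, hdr_changed, link_bin, link_lib, lint_clean, publish_ok, rollback_ready, run_integ, run_unit, src_changed, tests_changed} — 21 facts.

21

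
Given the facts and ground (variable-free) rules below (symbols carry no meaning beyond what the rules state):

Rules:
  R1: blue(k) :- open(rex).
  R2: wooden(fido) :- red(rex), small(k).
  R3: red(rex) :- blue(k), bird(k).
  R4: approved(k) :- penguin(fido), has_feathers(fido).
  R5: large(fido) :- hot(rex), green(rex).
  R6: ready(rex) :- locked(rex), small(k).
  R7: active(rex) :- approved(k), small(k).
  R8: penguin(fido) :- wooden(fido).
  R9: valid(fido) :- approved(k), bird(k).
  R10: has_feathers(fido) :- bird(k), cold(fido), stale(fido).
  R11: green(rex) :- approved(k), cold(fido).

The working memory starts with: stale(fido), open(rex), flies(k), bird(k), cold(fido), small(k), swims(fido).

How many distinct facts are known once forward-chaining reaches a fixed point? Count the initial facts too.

16

Round 1: R1 [blue(k) :- open(rex).]; R10 [has_feathers(fido) :- bird(k), cold(fido), stale(fido).]. New: blue(k), has_feathers(fido).
Round 2: R3 [red(rex) :- blue(k), bird(k).]. New: red(rex).
Round 3: R2 [wooden(fido) :- red(rex), small(k).]. New: wooden(fido).
Round 4: R8 [penguin(fido) :- wooden(fido).]. New: penguin(fido).
Round 5: R4 [approved(k) :- penguin(fido), has_feathers(fido).]. New: approved(k).
Round 6: R7 [active(rex) :- approved(k), small(k).]; R9 [valid(fido) :- approved(k), bird(k).]; R11 [green(rex) :- approved(k), cold(fido).]. New: active(rex), valid(fido), green(rex).
Closure: {active(rex), approved(k), bird(k), blue(k), cold(fido), flies(k), green(rex), has_feathers(fido), open(rex), penguin(fido), red(rex), small(k), stale(fido), swims(fido), valid(fido), wooden(fido)} — 16 facts.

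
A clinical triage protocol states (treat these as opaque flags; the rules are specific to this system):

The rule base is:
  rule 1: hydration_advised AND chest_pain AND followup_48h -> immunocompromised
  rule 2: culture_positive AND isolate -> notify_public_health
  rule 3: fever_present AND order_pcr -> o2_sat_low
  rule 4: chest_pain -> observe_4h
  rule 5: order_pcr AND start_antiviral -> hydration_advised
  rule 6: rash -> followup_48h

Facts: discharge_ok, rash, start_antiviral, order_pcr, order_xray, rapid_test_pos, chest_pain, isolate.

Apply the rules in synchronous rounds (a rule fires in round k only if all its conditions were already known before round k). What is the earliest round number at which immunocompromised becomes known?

Round 1: rule 4 [chest_pain -> observe_4h]; rule 5 [order_pcr AND start_antiviral -> hydration_advised]; rule 6 [rash -> followup_48h]. Adds observe_4h, hydration_advised, followup_48h.
Round 2: rule 1 [hydration_advised AND chest_pain AND followup_48h -> immunocompromised]. Adds immunocompromised.
immunocompromised first appears in round 2.

2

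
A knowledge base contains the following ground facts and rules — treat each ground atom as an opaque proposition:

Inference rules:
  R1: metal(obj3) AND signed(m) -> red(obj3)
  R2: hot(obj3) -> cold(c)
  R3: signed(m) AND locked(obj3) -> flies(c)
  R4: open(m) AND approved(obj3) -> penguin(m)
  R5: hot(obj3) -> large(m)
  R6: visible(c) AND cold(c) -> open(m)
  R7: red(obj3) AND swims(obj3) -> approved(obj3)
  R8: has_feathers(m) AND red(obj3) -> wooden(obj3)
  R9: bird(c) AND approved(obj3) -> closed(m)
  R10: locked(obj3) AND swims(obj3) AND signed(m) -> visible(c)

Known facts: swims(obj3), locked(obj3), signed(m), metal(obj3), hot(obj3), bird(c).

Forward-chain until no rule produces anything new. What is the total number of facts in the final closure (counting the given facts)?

[1] R1 [metal(obj3) AND signed(m) -> red(obj3)]; R2 [hot(obj3) -> cold(c)]; R3 [signed(m) AND locked(obj3) -> flies(c)]; R5 [hot(obj3) -> large(m)]; R10 [locked(obj3) AND swims(obj3) AND signed(m) -> visible(c)]. ⇒ new: red(obj3), cold(c), flies(c), large(m), visible(c).
[2] R6 [visible(c) AND cold(c) -> open(m)]; R7 [red(obj3) AND swims(obj3) -> approved(obj3)]. ⇒ new: open(m), approved(obj3).
[3] R4 [open(m) AND approved(obj3) -> penguin(m)]; R9 [bird(c) AND approved(obj3) -> closed(m)]. ⇒ new: penguin(m), closed(m).
Closure: {approved(obj3), bird(c), closed(m), cold(c), flies(c), hot(obj3), large(m), locked(obj3), metal(obj3), open(m), penguin(m), red(obj3), signed(m), swims(obj3), visible(c)} — 15 facts.

15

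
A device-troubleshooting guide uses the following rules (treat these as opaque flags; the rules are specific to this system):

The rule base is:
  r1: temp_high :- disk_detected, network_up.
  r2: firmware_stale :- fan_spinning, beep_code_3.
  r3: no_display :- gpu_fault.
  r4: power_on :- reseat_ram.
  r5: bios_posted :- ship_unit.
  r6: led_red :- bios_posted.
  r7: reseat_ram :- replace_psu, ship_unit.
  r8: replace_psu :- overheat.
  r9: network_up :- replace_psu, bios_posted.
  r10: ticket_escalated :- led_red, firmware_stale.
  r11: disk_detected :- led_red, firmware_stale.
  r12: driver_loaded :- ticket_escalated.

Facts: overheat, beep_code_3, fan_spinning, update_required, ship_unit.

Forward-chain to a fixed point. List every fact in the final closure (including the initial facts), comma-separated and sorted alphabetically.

Round 1 — r2, r5, r8, derive firmware_stale, bios_posted, replace_psu.
Round 2 — r6, r7, r9, derive led_red, reseat_ram, network_up.
Round 3 — r4, r10, r11, derive power_on, ticket_escalated, disk_detected.
Round 4 — r1, r12, derive temp_high, driver_loaded.

beep_code_3, bios_posted, disk_detected, driver_loaded, fan_spinning, firmware_stale, led_red, network_up, overheat, power_on, replace_psu, reseat_ram, ship_unit, temp_high, ticket_escalated, update_required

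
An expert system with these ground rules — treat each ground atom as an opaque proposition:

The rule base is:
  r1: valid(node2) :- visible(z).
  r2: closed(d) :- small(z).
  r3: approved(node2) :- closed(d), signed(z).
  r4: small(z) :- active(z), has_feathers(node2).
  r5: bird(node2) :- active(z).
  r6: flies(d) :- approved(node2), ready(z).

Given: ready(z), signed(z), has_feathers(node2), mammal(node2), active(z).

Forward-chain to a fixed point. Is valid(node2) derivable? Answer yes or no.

no

Round 1: r4 [small(z) :- active(z), has_feathers(node2).]; r5 [bird(node2) :- active(z).]. Adds small(z), bird(node2).
Round 2: r2 [closed(d) :- small(z).]. Adds closed(d).
Round 3: r3 [approved(node2) :- closed(d), signed(z).]. Adds approved(node2).
Round 4: r6 [flies(d) :- approved(node2), ready(z).]. Adds flies(d).
Fixed point reached. valid(node2) is concluded only by r1; r1 needs visible(z) (never derived).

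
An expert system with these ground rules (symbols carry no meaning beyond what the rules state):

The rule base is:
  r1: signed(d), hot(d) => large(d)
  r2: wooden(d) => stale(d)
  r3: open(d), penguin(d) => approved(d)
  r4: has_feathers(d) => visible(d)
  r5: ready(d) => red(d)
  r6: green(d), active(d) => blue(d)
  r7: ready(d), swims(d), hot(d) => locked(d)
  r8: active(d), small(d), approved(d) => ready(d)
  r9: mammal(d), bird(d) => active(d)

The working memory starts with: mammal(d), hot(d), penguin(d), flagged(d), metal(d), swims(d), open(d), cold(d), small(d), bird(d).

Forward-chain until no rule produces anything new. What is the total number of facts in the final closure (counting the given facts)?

15

Round 1: r3 [open(d), penguin(d) => approved(d)]; r9 [mammal(d), bird(d) => active(d)]. Adds approved(d), active(d).
Round 2: r8 [active(d), small(d), approved(d) => ready(d)]. Adds ready(d).
Round 3: r5 [ready(d) => red(d)]; r7 [ready(d), swims(d), hot(d) => locked(d)]. Adds red(d), locked(d).
Closure: {active(d), approved(d), bird(d), cold(d), flagged(d), hot(d), locked(d), mammal(d), metal(d), open(d), penguin(d), ready(d), red(d), small(d), swims(d)} — 15 facts.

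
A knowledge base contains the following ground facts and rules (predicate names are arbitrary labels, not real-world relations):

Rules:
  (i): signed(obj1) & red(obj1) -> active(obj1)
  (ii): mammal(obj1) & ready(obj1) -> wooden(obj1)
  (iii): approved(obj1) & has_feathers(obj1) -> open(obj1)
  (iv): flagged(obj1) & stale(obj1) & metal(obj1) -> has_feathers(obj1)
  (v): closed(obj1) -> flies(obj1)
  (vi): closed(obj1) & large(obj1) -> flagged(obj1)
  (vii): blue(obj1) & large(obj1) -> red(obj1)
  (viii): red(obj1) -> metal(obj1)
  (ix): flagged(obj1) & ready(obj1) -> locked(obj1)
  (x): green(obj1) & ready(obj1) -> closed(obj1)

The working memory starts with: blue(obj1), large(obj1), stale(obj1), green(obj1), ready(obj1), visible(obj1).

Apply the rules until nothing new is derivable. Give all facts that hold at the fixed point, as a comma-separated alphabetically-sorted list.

Round 1 fires (vii), (x), giving red(obj1), closed(obj1).
Round 2 fires (v), (vi), (viii), giving flies(obj1), flagged(obj1), metal(obj1).
Round 3 fires (iv), (ix), giving has_feathers(obj1), locked(obj1).

blue(obj1), closed(obj1), flagged(obj1), flies(obj1), green(obj1), has_feathers(obj1), large(obj1), locked(obj1), metal(obj1), ready(obj1), red(obj1), stale(obj1), visible(obj1)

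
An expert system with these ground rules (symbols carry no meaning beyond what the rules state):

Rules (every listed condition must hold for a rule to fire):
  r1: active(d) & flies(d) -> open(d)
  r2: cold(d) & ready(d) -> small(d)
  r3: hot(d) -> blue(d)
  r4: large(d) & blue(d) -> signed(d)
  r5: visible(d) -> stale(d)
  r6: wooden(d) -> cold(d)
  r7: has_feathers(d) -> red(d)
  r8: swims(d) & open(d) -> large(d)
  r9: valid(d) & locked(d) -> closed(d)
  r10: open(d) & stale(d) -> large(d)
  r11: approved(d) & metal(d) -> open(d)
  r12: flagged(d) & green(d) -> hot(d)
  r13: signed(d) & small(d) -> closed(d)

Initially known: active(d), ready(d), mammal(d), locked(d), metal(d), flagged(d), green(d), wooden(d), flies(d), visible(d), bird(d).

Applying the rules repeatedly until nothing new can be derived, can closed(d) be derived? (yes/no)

yes

Round 1 fires r1, r5, r6, r12, giving open(d), stale(d), cold(d), hot(d).
Round 2 fires r2, r3, r10, giving small(d), blue(d), large(d).
Round 3 fires r4, giving signed(d).
Round 4 fires r13, giving closed(d).
closed(d) appears in round 4, so it is derivable.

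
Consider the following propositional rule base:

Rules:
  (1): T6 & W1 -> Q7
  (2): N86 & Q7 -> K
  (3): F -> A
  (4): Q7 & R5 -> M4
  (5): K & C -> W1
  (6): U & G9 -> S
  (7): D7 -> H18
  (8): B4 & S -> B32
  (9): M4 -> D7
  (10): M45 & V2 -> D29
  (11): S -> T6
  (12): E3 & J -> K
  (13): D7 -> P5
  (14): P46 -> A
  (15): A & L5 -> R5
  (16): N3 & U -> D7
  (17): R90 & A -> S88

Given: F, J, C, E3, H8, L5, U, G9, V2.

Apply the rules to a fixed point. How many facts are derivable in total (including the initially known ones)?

20

Round 1 fires (3), (6), (12), giving A, S, K.
Round 2 fires (5), (11), (15), giving W1, T6, R5.
Round 3 fires (1), giving Q7.
Round 4 fires (4), giving M4.
Round 5 fires (9), giving D7.
Round 6 fires (7), (13), giving H18, P5.
Closure: {A, C, D7, E3, F, G9, H18, H8, J, K, L5, M4, P5, Q7, R5, S, T6, U, V2, W1} — 20 facts.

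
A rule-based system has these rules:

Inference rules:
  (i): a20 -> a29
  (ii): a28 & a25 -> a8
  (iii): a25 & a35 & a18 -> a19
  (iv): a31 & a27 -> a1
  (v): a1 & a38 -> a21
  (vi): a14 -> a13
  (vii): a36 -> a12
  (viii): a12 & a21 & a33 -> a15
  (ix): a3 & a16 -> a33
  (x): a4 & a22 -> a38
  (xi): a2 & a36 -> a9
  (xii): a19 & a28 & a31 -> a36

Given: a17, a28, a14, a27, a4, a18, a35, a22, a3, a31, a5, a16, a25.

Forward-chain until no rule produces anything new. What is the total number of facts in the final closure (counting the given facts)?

[1] (ii) [a28 & a25 -> a8]; (iii) [a25 & a35 & a18 -> a19]; (iv) [a31 & a27 -> a1]; (vi) [a14 -> a13]; (ix) [a3 & a16 -> a33]; (x) [a4 & a22 -> a38]. ⇒ new: a8, a19, a1, a13, a33, a38.
[2] (v) [a1 & a38 -> a21]; (xii) [a19 & a28 & a31 -> a36]. ⇒ new: a21, a36.
[3] (vii) [a36 -> a12]. ⇒ new: a12.
[4] (viii) [a12 & a21 & a33 -> a15]. ⇒ new: a15.
Closure: {a1, a12, a13, a14, a15, a16, a17, a18, a19, a21, a22, a25, a27, a28, a3, a31, a33, a35, a36, a38, a4, a5, a8} — 23 facts.

23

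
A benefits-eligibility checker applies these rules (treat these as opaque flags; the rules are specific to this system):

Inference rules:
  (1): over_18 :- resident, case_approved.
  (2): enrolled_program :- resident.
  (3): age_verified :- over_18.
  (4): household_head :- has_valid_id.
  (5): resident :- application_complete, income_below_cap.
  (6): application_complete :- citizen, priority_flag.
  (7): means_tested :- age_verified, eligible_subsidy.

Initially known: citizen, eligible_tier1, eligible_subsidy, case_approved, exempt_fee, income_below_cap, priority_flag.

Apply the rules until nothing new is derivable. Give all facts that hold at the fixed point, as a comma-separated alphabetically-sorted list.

Round 1: (6) [application_complete :- citizen, priority_flag.]. New: application_complete.
Round 2: (5) [resident :- application_complete, income_below_cap.]. New: resident.
Round 3: (1) [over_18 :- resident, case_approved.]; (2) [enrolled_program :- resident.]. New: over_18, enrolled_program.
Round 4: (3) [age_verified :- over_18.]. New: age_verified.
Round 5: (7) [means_tested :- age_verified, eligible_subsidy.]. New: means_tested.

age_verified, application_complete, case_approved, citizen, eligible_subsidy, eligible_tier1, enrolled_program, exempt_fee, income_below_cap, means_tested, over_18, priority_flag, resident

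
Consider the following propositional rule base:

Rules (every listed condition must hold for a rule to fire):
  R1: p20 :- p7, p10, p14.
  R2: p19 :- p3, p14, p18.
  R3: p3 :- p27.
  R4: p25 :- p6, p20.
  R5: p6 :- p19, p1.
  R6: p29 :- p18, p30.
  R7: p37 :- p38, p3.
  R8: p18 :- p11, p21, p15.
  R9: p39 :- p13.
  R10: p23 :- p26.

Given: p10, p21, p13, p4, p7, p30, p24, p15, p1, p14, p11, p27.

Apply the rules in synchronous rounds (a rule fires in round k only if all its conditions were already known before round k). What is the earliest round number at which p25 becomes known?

Round 1: R1 [p20 :- p7, p10, p14.]; R3 [p3 :- p27.]; R8 [p18 :- p11, p21, p15.]; R9 [p39 :- p13.]. New: p20, p3, p18, p39.
Round 2: R2 [p19 :- p3, p14, p18.]; R6 [p29 :- p18, p30.]. New: p19, p29.
Round 3: R5 [p6 :- p19, p1.]. New: p6.
Round 4: R4 [p25 :- p6, p20.]. New: p25.
p25 first appears in round 4.

4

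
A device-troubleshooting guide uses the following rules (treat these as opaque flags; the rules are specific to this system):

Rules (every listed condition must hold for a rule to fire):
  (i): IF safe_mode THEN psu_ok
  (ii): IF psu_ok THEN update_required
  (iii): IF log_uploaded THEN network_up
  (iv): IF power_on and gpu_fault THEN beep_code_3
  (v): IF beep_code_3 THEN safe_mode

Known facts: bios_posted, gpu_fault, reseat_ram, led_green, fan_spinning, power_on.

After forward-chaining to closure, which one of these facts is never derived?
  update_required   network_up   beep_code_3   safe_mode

network_up

Round 1 — (iv), derive beep_code_3.
Round 2 — (v), derive safe_mode.
Round 3 — (i), derive psu_ok.
Round 4 — (ii), derive update_required.
Derived: safe_mode (round 2), beep_code_3 (round 1), update_required (round 4). network_up never appears in any round.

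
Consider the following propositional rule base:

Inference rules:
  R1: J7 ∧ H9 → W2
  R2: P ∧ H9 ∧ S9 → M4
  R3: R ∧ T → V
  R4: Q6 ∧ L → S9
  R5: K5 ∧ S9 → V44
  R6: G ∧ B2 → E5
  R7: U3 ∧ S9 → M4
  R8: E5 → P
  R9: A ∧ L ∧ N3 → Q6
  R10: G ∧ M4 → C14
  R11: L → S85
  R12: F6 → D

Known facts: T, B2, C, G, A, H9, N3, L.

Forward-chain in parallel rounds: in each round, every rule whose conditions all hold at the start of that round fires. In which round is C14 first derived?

Round 1: R6 [G ∧ B2 → E5]; R9 [A ∧ L ∧ N3 → Q6]; R11 [L → S85]. Adds E5, Q6, S85.
Round 2: R4 [Q6 ∧ L → S9]; R8 [E5 → P]. Adds S9, P.
Round 3: R2 [P ∧ H9 ∧ S9 → M4]. Adds M4.
Round 4: R10 [G ∧ M4 → C14]. Adds C14.
C14 first appears in round 4.

4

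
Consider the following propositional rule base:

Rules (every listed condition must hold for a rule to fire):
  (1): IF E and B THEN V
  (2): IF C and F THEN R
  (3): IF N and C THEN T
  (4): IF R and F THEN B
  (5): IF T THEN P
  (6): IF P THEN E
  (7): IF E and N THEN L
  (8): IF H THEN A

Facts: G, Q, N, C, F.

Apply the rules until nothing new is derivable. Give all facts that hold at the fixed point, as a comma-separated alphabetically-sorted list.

B, C, E, F, G, L, N, P, Q, R, T, V

[1] (2) [IF C and F THEN R]; (3) [IF N and C THEN T]. ⇒ new: R, T.
[2] (4) [IF R and F THEN B]; (5) [IF T THEN P]. ⇒ new: B, P.
[3] (6) [IF P THEN E]. ⇒ new: E.
[4] (1) [IF E and B THEN V]; (7) [IF E and N THEN L]. ⇒ new: V, L.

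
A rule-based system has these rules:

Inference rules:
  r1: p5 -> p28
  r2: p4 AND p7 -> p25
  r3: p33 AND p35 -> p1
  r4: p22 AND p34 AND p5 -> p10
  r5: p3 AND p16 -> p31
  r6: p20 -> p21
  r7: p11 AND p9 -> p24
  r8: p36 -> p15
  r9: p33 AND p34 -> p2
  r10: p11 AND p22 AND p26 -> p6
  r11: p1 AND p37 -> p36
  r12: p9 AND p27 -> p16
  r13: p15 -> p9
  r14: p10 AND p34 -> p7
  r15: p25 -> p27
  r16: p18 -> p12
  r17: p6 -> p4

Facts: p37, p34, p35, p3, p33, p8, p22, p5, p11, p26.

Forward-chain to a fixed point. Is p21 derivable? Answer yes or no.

no

Round 1 — r1, r3, r4, r9, r10, derive p28, p1, p10, p2, p6.
Round 2 — r11, r14, r17, derive p36, p7, p4.
Round 3 — r2, r8, derive p25, p15.
Round 4 — r13, r15, derive p9, p27.
Round 5 — r7, r12, derive p24, p16.
Round 6 — r5, derive p31.
Fixed point reached. p21 is concluded only by r6; r6 needs p20 (never derived).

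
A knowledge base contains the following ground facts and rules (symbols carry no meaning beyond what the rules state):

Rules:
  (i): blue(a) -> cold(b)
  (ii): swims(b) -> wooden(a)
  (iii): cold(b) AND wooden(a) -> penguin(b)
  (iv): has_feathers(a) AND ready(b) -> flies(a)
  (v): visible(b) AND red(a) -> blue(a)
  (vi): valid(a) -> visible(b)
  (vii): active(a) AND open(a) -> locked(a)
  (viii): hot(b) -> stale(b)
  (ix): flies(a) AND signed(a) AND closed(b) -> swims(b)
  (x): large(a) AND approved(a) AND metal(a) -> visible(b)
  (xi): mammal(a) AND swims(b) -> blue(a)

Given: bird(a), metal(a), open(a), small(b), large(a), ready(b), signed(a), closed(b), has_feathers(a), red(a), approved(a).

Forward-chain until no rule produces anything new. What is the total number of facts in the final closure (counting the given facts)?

18

Round 1: (iv) [has_feathers(a) AND ready(b) -> flies(a)]; (x) [large(a) AND approved(a) AND metal(a) -> visible(b)]. New: flies(a), visible(b).
Round 2: (v) [visible(b) AND red(a) -> blue(a)]; (ix) [flies(a) AND signed(a) AND closed(b) -> swims(b)]. New: blue(a), swims(b).
Round 3: (i) [blue(a) -> cold(b)]; (ii) [swims(b) -> wooden(a)]. New: cold(b), wooden(a).
Round 4: (iii) [cold(b) AND wooden(a) -> penguin(b)]. New: penguin(b).
Closure: {approved(a), bird(a), blue(a), closed(b), cold(b), flies(a), has_feathers(a), large(a), metal(a), open(a), penguin(b), ready(b), red(a), signed(a), small(b), swims(b), visible(b), wooden(a)} — 18 facts.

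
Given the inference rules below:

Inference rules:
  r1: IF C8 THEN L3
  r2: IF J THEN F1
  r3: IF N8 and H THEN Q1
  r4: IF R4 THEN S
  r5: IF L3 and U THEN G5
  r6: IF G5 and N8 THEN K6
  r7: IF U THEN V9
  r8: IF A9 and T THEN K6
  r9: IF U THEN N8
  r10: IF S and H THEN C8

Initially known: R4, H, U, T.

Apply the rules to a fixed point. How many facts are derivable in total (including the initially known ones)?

12

Round 1 — r4, r7, r9, derive S, V9, N8.
Round 2 — r3, r10, derive Q1, C8.
Round 3 — r1, derive L3.
Round 4 — r5, derive G5.
Round 5 — r6, derive K6.
Closure: {C8, G5, H, K6, L3, N8, Q1, R4, S, T, U, V9} — 12 facts.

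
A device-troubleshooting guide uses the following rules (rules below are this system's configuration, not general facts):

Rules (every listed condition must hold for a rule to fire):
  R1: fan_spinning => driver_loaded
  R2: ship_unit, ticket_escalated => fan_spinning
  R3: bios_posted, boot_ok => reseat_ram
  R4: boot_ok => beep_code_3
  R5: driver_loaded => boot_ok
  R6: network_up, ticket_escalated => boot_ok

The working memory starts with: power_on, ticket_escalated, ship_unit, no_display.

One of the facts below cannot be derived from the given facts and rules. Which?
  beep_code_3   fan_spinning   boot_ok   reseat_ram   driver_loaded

Round 1 — R2, derive fan_spinning.
Round 2 — R1, derive driver_loaded.
Round 3 — R5, derive boot_ok.
Round 4 — R4, derive beep_code_3.
Derived: driver_loaded (round 2), boot_ok (round 3), beep_code_3 (round 4), fan_spinning (round 1). reseat_ram never appears in any round.

reseat_ram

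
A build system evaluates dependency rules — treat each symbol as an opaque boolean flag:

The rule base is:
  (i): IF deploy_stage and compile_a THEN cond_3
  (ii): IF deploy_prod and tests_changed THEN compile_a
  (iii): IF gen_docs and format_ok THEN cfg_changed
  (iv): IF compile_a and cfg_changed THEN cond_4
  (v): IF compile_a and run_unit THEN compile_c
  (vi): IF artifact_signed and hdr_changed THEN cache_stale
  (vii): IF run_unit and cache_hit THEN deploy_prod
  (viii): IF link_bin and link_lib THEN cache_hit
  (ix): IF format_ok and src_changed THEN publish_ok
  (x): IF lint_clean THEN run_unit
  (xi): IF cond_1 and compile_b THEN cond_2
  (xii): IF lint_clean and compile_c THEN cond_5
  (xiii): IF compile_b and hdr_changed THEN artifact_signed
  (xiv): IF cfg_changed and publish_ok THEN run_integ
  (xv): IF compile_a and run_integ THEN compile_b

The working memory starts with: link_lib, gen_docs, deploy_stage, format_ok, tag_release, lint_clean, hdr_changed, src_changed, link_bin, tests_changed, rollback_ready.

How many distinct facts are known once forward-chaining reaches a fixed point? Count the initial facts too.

Round 1: (iii) [IF gen_docs and format_ok THEN cfg_changed]; (viii) [IF link_bin and link_lib THEN cache_hit]; (ix) [IF format_ok and src_changed THEN publish_ok]; (x) [IF lint_clean THEN run_unit]. Adds cfg_changed, cache_hit, publish_ok, run_unit.
Round 2: (vii) [IF run_unit and cache_hit THEN deploy_prod]; (xiv) [IF cfg_changed and publish_ok THEN run_integ]. Adds deploy_prod, run_integ.
Round 3: (ii) [IF deploy_prod and tests_changed THEN compile_a]. Adds compile_a.
Round 4: (i) [IF deploy_stage and compile_a THEN cond_3]; (iv) [IF compile_a and cfg_changed THEN cond_4]; (v) [IF compile_a and run_unit THEN compile_c]; (xv) [IF compile_a and run_integ THEN compile_b]. Adds cond_3, cond_4, compile_c, compile_b.
Round 5: (xii) [IF lint_clean and compile_c THEN cond_5]; (xiii) [IF compile_b and hdr_changed THEN artifact_signed]. Adds cond_5, artifact_signed.
Round 6: (vi) [IF artifact_signed and hdr_changed THEN cache_stale]. Adds cache_stale.
Closure: {artifact_signed, cache_hit, cache_stale, cfg_changed, compile_a, compile_b, compile_c, cond_3, cond_4, cond_5, deploy_prod, deploy_stage, format_ok, gen_docs, hdr_changed, link_bin, link_lib, lint_clean, publish_ok, rollback_ready, run_integ, run_unit, src_changed, tag_release, tests_changed} — 25 facts.

25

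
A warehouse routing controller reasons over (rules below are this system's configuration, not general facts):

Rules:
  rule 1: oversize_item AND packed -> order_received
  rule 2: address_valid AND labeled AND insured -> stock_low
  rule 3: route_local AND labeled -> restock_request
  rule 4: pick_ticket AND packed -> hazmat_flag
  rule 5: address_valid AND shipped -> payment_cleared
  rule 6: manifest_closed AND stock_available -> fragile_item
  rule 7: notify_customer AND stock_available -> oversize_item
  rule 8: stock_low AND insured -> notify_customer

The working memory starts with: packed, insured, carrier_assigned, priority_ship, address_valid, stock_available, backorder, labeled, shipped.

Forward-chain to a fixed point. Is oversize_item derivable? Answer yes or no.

Round 1 — rule 2, rule 5, derive stock_low, payment_cleared.
Round 2 — rule 8, derive notify_customer.
Round 3 — rule 7, derive oversize_item.
Round 4 — rule 1, derive order_received.
oversize_item appears in round 3, so it is derivable.

yes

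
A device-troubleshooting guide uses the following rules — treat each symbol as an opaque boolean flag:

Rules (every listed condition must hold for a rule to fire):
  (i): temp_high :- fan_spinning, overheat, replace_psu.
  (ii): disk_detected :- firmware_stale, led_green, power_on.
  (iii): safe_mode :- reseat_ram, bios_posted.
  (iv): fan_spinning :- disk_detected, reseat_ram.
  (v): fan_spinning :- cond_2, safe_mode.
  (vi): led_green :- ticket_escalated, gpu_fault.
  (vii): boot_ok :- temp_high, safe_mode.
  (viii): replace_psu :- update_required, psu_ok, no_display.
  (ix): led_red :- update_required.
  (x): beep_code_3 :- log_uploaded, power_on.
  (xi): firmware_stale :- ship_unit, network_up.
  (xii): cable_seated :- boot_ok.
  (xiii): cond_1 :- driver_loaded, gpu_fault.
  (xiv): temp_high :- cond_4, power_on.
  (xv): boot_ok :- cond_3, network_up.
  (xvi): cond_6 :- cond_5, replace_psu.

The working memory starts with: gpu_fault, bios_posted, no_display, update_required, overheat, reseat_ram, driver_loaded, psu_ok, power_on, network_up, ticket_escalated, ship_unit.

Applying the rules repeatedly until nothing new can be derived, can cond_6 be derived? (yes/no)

no

Round 1: (iii) [safe_mode :- reseat_ram, bios_posted.]; (vi) [led_green :- ticket_escalated, gpu_fault.]; (viii) [replace_psu :- update_required, psu_ok, no_display.]; (ix) [led_red :- update_required.]; (xi) [firmware_stale :- ship_unit, network_up.]; (xiii) [cond_1 :- driver_loaded, gpu_fault.]. Adds safe_mode, led_green, replace_psu, led_red, firmware_stale, cond_1.
Round 2: (ii) [disk_detected :- firmware_stale, led_green, power_on.]. Adds disk_detected.
Round 3: (iv) [fan_spinning :- disk_detected, reseat_ram.]. Adds fan_spinning.
Round 4: (i) [temp_high :- fan_spinning, overheat, replace_psu.]. Adds temp_high.
Round 5: (vii) [boot_ok :- temp_high, safe_mode.]. Adds boot_ok.
Round 6: (xii) [cable_seated :- boot_ok.]. Adds cable_seated.
Fixed point reached. cond_6 is concluded only by (xvi); (xvi) needs cond_5 (never derived).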